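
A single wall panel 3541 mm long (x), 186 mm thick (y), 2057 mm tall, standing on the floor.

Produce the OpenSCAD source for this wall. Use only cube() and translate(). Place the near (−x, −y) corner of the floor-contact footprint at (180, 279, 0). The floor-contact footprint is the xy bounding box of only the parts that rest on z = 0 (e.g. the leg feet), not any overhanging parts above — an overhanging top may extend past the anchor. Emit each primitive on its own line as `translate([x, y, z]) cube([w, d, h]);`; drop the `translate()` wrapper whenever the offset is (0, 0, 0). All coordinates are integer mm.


translate([180, 279, 0]) cube([3541, 186, 2057]);


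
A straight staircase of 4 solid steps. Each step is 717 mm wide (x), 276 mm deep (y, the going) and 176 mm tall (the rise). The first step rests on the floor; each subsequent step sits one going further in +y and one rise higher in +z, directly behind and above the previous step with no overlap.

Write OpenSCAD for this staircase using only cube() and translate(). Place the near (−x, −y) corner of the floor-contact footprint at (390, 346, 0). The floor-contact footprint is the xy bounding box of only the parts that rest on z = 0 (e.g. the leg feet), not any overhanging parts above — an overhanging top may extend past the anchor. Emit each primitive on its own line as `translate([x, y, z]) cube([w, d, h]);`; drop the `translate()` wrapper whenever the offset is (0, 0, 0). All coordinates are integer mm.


translate([390, 346, 0]) cube([717, 276, 176]);
translate([390, 622, 176]) cube([717, 276, 176]);
translate([390, 898, 352]) cube([717, 276, 176]);
translate([390, 1174, 528]) cube([717, 276, 176]);


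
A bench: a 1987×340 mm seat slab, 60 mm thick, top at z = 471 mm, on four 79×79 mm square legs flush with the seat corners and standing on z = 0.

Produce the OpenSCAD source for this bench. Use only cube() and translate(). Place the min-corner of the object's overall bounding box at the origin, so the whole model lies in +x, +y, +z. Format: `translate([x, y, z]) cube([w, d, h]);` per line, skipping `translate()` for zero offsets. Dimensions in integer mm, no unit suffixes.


translate([0, 0, 411]) cube([1987, 340, 60]);
cube([79, 79, 411]);
translate([0, 261, 0]) cube([79, 79, 411]);
translate([1908, 0, 0]) cube([79, 79, 411]);
translate([1908, 261, 0]) cube([79, 79, 411]);


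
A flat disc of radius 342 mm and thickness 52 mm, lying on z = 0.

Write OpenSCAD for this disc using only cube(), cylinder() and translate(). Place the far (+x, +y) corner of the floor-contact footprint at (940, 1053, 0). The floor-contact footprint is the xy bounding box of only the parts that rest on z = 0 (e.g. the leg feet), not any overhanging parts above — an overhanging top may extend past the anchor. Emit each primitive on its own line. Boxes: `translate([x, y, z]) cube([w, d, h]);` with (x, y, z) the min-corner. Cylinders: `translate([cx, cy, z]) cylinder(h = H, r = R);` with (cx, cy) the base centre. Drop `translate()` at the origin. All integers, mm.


translate([598, 711, 0]) cylinder(h = 52, r = 342);


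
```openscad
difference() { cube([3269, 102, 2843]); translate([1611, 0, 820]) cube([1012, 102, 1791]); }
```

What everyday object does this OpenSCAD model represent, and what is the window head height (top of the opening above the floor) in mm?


A wall with a window opening. The window head height is 2611 mm.

A wall with a rectangular opening subtracted — a window. Sill at z = 820, opening 1791 mm tall, so the head is at 820 + 1791 = 2611 mm.


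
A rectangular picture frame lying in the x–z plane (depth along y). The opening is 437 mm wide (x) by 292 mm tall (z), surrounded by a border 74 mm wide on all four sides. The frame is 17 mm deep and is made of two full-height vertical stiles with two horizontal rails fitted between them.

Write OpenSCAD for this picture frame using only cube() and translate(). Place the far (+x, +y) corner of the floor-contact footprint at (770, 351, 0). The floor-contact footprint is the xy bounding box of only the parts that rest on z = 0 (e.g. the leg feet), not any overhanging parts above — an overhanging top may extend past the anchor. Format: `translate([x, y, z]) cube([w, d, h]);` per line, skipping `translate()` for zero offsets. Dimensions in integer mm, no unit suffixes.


translate([185, 334, 0]) cube([74, 17, 440]);
translate([696, 334, 0]) cube([74, 17, 440]);
translate([259, 334, 0]) cube([437, 17, 74]);
translate([259, 334, 366]) cube([437, 17, 74]);


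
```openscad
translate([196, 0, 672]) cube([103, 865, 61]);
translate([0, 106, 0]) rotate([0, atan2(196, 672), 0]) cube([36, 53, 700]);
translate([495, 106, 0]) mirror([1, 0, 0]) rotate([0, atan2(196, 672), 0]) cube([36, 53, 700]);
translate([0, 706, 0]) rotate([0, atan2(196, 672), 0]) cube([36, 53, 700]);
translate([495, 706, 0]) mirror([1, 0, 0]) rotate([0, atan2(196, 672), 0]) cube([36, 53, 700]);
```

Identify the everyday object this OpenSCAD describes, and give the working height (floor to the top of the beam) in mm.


A sawhorse. The overall height is 733 mm.

A beam across two mirrored pairs of raked legs — a sawhorse. The beam's underside is at z = 672 (matching the legs' vertical rise in atan2(196, 672)) and the beam is 61 mm tall, so its top is at 672 + 61 = 733 mm. The raked legs top out at the beam's underside, so that is the highest point.


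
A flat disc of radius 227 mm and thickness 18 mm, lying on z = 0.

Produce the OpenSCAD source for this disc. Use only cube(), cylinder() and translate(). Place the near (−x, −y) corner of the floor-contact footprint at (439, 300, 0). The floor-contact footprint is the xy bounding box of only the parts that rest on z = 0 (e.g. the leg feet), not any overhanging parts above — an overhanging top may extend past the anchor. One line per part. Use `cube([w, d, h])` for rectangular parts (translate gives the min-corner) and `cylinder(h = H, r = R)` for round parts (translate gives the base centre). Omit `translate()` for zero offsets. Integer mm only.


translate([666, 527, 0]) cylinder(h = 18, r = 227);


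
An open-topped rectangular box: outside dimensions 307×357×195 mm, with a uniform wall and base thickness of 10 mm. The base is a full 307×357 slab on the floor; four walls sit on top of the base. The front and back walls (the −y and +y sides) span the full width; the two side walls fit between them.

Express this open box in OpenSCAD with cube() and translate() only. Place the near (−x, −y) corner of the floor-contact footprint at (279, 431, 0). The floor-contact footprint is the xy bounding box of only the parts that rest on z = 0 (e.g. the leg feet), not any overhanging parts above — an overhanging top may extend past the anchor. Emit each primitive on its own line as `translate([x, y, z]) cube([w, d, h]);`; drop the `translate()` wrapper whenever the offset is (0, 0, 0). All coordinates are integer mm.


translate([279, 431, 0]) cube([307, 357, 10]);
translate([279, 431, 10]) cube([307, 10, 185]);
translate([279, 778, 10]) cube([307, 10, 185]);
translate([279, 441, 10]) cube([10, 337, 185]);
translate([576, 441, 10]) cube([10, 337, 185]);


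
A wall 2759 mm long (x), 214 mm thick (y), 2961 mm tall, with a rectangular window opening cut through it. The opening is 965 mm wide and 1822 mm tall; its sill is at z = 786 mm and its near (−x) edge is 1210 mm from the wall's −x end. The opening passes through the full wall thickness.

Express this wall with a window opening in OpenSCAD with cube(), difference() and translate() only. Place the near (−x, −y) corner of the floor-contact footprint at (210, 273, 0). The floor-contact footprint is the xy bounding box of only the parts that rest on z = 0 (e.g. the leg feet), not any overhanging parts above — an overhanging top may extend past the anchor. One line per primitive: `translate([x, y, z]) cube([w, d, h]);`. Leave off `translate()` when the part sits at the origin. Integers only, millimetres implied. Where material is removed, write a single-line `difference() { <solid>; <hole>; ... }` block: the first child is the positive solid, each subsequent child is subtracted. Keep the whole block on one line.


difference() { translate([210, 273, 0]) cube([2759, 214, 2961]); translate([1420, 273, 786]) cube([965, 214, 1822]); }


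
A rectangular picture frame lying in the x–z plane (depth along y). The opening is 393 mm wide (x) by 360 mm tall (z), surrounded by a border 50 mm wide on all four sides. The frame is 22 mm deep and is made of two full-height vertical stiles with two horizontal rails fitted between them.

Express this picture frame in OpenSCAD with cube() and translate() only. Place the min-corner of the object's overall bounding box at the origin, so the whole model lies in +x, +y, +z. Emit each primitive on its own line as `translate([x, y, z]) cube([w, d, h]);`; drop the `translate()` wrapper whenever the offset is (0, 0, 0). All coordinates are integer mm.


cube([50, 22, 460]);
translate([443, 0, 0]) cube([50, 22, 460]);
translate([50, 0, 0]) cube([393, 22, 50]);
translate([50, 0, 410]) cube([393, 22, 50]);


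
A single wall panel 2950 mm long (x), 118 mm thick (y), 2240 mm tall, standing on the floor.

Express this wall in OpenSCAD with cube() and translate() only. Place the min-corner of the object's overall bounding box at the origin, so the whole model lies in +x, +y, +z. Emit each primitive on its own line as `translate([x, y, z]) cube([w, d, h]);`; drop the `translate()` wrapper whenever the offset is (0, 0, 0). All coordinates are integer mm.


cube([2950, 118, 2240]);


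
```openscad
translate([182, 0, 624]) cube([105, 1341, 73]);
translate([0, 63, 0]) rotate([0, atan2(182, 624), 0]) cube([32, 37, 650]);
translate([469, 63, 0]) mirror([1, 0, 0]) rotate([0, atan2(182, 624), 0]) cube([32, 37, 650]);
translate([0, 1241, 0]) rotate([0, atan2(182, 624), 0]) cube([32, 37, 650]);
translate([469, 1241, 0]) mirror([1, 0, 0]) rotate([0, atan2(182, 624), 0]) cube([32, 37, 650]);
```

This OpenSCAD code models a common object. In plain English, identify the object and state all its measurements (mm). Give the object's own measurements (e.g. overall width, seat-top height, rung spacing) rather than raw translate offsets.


A sawhorse. A 105×1341×73 mm beam (x, y, z) sits on two A-frame leg pairs. Each pair is two raked legs of 32×37 mm section (37 mm along y) splaying symmetrically in x. Each leg rises 624 mm vertically over 182 mm of horizontal reach and is 650 mm long along its own axis. Every leg's outer bottom edge rests on the floor and its outer top edge meets a bottom edge of the beam — the left legs (tilting toward +x) meet the beam's −x bottom edge, the right legs (their mirror images, tilting toward −x) meet its +x bottom edge — so the leg tops tuck under the beam, the beam's underside is 624 mm above the floor, and the feet are 469 mm apart outside-to-outside with the beam centred between them. The two leg pairs are set in 63 mm from either end of the beam.


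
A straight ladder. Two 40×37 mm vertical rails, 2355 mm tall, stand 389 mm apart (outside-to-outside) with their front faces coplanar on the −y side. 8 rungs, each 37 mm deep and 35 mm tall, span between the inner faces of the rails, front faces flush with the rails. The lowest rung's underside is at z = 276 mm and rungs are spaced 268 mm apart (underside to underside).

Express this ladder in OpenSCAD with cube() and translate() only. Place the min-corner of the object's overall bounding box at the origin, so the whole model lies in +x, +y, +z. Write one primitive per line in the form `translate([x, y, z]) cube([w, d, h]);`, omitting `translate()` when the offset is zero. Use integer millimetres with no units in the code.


cube([40, 37, 2355]);
translate([349, 0, 0]) cube([40, 37, 2355]);
translate([40, 0, 276]) cube([309, 37, 35]);
translate([40, 0, 544]) cube([309, 37, 35]);
translate([40, 0, 812]) cube([309, 37, 35]);
translate([40, 0, 1080]) cube([309, 37, 35]);
translate([40, 0, 1348]) cube([309, 37, 35]);
translate([40, 0, 1616]) cube([309, 37, 35]);
translate([40, 0, 1884]) cube([309, 37, 35]);
translate([40, 0, 2152]) cube([309, 37, 35]);


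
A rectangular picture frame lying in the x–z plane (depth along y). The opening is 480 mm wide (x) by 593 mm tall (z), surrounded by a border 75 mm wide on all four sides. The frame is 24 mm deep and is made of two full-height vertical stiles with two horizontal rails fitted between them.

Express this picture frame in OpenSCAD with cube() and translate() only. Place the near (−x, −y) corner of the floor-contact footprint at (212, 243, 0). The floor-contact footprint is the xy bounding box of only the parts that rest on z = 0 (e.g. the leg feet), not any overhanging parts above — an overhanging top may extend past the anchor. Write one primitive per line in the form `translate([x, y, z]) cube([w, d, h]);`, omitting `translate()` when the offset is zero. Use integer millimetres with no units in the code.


translate([212, 243, 0]) cube([75, 24, 743]);
translate([767, 243, 0]) cube([75, 24, 743]);
translate([287, 243, 0]) cube([480, 24, 75]);
translate([287, 243, 668]) cube([480, 24, 75]);


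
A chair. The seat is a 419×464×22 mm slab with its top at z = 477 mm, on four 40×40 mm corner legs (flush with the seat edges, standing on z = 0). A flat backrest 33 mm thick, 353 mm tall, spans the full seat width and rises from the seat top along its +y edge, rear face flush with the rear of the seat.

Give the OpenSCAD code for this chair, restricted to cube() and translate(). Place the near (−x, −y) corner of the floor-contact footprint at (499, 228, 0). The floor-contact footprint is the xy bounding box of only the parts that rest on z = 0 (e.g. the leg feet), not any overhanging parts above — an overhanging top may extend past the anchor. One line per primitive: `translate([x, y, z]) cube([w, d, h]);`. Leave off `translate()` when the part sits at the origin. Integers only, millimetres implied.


// leg_h = 477 - 22 = 455
translate([499, 228, 455]) cube([419, 464, 22]);
translate([499, 228, 0]) cube([40, 40, 455]);
translate([878, 228, 0]) cube([40, 40, 455]);
translate([499, 652, 0]) cube([40, 40, 455]);
translate([878, 652, 0]) cube([40, 40, 455]);
translate([499, 659, 477]) cube([419, 33, 353]);


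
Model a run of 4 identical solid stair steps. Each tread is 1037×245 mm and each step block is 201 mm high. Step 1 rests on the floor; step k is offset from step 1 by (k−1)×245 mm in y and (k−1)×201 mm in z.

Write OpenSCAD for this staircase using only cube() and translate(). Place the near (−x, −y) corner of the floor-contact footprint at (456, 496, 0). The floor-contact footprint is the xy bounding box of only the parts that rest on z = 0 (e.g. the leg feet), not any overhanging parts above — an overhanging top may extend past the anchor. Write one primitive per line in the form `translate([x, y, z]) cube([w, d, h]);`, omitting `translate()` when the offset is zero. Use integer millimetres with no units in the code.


translate([456, 496, 0]) cube([1037, 245, 201]);
translate([456, 741, 201]) cube([1037, 245, 201]);
translate([456, 986, 402]) cube([1037, 245, 201]);
translate([456, 1231, 603]) cube([1037, 245, 201]);


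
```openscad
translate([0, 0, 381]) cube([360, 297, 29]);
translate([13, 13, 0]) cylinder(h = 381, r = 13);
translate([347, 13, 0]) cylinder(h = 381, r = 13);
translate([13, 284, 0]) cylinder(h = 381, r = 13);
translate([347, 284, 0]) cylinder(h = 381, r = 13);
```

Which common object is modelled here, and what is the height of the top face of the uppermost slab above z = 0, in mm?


A stool. The seat height is 410 mm.

A 360×297×29 slab at z = 381 on four corner cylinders — a stool. The seat top is 381 + 29 = 410 mm.


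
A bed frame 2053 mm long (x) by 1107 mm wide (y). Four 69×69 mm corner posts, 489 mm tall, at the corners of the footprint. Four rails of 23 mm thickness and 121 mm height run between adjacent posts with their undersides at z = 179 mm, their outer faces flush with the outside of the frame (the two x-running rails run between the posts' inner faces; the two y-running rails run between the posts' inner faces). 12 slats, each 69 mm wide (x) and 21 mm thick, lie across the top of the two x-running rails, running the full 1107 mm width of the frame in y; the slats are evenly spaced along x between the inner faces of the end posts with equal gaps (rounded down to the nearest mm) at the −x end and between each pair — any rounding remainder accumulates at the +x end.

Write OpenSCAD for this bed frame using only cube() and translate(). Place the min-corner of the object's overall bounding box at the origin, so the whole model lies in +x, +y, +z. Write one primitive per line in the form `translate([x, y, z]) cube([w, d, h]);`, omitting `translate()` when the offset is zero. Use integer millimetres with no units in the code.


cube([69, 69, 489]);
translate([0, 1038, 0]) cube([69, 69, 489]);
translate([1984, 0, 0]) cube([69, 69, 489]);
translate([1984, 1038, 0]) cube([69, 69, 489]);
translate([69, 0, 179]) cube([1915, 23, 121]);
translate([69, 1084, 179]) cube([1915, 23, 121]);
translate([0, 69, 179]) cube([23, 969, 121]);
translate([2030, 69, 179]) cube([23, 969, 121]);
translate([152, 0, 300]) cube([69, 1107, 21]);
translate([304, 0, 300]) cube([69, 1107, 21]);
translate([456, 0, 300]) cube([69, 1107, 21]);
translate([608, 0, 300]) cube([69, 1107, 21]);
translate([760, 0, 300]) cube([69, 1107, 21]);
translate([912, 0, 300]) cube([69, 1107, 21]);
translate([1064, 0, 300]) cube([69, 1107, 21]);
translate([1216, 0, 300]) cube([69, 1107, 21]);
translate([1368, 0, 300]) cube([69, 1107, 21]);
translate([1520, 0, 300]) cube([69, 1107, 21]);
translate([1672, 0, 300]) cube([69, 1107, 21]);
translate([1824, 0, 300]) cube([69, 1107, 21]);


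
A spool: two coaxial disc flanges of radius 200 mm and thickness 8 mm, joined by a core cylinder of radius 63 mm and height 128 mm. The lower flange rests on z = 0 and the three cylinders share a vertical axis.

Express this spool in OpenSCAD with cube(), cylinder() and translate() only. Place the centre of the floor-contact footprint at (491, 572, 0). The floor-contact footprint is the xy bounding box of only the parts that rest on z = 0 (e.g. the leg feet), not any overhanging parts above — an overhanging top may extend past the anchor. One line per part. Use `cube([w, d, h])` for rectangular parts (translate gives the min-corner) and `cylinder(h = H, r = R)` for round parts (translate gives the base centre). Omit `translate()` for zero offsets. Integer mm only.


translate([491, 572, 0]) cylinder(h = 8, r = 200);
translate([491, 572, 8]) cylinder(h = 128, r = 63);
translate([491, 572, 136]) cylinder(h = 8, r = 200);


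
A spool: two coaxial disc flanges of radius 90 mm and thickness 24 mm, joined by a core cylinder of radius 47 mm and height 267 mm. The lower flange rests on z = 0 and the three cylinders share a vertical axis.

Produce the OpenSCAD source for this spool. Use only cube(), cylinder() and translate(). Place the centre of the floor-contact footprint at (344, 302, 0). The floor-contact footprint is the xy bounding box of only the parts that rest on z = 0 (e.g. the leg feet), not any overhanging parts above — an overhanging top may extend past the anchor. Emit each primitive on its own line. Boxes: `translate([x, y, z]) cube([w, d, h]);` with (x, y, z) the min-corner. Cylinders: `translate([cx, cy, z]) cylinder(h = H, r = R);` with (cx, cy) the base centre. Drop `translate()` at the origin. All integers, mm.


translate([344, 302, 0]) cylinder(h = 24, r = 90);
translate([344, 302, 24]) cylinder(h = 267, r = 47);
translate([344, 302, 291]) cylinder(h = 24, r = 90);


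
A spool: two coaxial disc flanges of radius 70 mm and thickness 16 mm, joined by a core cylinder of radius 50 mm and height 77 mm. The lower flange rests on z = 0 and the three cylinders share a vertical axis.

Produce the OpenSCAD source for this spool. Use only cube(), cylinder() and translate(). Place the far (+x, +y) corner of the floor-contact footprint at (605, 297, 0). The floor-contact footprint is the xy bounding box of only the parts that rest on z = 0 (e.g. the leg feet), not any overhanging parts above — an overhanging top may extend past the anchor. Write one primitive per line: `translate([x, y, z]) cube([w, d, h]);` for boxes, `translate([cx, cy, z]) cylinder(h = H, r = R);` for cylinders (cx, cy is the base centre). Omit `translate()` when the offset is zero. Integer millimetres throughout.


translate([535, 227, 0]) cylinder(h = 16, r = 70);
translate([535, 227, 16]) cylinder(h = 77, r = 50);
translate([535, 227, 93]) cylinder(h = 16, r = 70);


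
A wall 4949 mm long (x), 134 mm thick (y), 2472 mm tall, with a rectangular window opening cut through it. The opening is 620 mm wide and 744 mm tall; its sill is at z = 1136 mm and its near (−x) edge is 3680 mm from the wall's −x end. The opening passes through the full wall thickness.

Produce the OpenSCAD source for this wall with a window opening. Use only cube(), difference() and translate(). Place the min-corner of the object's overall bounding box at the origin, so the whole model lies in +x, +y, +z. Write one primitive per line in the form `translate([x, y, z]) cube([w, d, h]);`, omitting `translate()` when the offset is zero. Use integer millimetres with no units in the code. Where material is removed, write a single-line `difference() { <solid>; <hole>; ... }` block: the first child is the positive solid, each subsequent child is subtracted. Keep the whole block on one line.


difference() { cube([4949, 134, 2472]); translate([3680, 0, 1136]) cube([620, 134, 744]); }


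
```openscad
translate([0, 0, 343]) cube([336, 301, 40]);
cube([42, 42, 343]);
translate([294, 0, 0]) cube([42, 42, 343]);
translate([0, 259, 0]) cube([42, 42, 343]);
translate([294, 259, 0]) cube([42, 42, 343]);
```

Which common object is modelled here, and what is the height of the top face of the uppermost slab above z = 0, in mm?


A stool. The seat height is 383 mm.

A 336×301×40 slab at z = 343 on four corner posts — a stool. The seat top is 343 + 40 = 383 mm.


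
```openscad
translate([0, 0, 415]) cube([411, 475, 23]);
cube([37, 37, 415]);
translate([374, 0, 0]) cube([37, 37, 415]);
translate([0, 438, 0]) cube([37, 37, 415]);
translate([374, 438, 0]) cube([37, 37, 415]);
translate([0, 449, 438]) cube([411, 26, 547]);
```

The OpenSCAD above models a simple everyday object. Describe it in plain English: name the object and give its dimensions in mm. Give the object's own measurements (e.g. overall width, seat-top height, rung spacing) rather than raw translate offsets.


A chair. The seat is a 411×475×23 mm slab with its top at z = 438 mm, on four 37×37 mm corner legs (flush with the seat edges, standing on z = 0). A flat backrest 26 mm thick, 547 mm tall, spans the full seat width and rises from the seat top along its +y edge, rear face flush with the rear of the seat.


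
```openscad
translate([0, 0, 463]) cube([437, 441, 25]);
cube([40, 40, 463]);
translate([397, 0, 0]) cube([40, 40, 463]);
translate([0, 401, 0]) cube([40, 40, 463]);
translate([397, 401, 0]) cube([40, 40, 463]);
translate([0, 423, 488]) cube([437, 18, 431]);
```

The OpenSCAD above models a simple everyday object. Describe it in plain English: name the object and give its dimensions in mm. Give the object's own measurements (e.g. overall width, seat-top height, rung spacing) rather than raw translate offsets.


A chair. The seat is a 437×441×25 mm slab with its top at z = 488 mm, on four 40×40 mm corner legs (flush with the seat edges, standing on z = 0). A flat backrest 18 mm thick, 431 mm tall, spans the full seat width and rises from the seat top along its +y edge, rear face flush with the rear of the seat.


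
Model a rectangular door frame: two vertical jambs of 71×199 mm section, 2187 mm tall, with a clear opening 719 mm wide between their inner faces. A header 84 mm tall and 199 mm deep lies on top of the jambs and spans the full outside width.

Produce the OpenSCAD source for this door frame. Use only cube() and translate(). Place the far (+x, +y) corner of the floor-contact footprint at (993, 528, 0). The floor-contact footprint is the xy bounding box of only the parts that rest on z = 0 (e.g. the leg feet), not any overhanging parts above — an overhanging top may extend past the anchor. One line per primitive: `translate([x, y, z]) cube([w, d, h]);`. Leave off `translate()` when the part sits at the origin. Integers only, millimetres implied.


translate([132, 329, 0]) cube([71, 199, 2187]);
translate([922, 329, 0]) cube([71, 199, 2187]);
translate([132, 329, 2187]) cube([861, 199, 84]);


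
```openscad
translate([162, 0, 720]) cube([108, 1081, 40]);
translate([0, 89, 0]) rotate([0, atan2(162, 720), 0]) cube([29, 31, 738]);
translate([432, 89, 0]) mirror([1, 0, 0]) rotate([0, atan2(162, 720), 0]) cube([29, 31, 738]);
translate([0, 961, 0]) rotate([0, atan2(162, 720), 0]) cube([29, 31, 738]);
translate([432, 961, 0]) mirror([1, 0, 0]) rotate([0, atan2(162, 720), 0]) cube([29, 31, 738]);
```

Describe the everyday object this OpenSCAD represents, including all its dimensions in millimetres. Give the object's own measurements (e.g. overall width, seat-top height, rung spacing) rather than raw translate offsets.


A sawhorse. A 108×1081×40 mm beam (x, y, z) sits on two A-frame leg pairs. Each pair is two raked legs of 29×31 mm section (31 mm along y) splaying symmetrically in x. Each leg rises 720 mm vertically over 162 mm of horizontal reach and is 738 mm long along its own axis. Every leg's outer bottom edge rests on the floor and its outer top edge meets a bottom edge of the beam — the left legs (tilting toward +x) meet the beam's −x bottom edge, the right legs (their mirror images, tilting toward −x) meet its +x bottom edge — so the leg tops tuck under the beam, the beam's underside is 720 mm above the floor, and the feet are 432 mm apart outside-to-outside with the beam centred between them. The two leg pairs are set in 89 mm from either end of the beam.


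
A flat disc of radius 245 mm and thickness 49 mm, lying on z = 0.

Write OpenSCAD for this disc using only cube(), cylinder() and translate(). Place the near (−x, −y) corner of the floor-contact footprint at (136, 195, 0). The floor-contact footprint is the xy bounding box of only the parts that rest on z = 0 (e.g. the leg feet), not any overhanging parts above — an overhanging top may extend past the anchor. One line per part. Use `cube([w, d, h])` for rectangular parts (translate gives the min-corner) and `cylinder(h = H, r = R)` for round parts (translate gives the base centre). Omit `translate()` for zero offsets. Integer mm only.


translate([381, 440, 0]) cylinder(h = 49, r = 245);


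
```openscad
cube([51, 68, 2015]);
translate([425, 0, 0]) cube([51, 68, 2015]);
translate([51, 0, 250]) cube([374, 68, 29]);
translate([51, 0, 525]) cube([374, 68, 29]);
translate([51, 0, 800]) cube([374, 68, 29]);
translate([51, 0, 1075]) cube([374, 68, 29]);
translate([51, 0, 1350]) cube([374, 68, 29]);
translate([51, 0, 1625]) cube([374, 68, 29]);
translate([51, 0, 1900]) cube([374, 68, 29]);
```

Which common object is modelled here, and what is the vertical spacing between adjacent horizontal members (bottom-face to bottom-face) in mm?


A ladder. The rung spacing is 275 mm.

Two tall 51×68 posts with 7 short bars between them — a ladder. Adjacent rungs sit at z = 250 and z = 525, so the spacing is 525 − 250 = 275 mm.


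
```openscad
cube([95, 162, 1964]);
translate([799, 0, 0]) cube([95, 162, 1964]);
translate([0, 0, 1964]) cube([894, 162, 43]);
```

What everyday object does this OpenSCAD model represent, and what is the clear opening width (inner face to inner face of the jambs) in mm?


A door frame. The clear opening width is 704 mm.

Two 1964 mm tall posts with a header on top — a door frame. The left jamb is 95 mm wide at x = 0; the right jamb starts at x = 799. The clear opening is 799 − 95 = 704 mm.


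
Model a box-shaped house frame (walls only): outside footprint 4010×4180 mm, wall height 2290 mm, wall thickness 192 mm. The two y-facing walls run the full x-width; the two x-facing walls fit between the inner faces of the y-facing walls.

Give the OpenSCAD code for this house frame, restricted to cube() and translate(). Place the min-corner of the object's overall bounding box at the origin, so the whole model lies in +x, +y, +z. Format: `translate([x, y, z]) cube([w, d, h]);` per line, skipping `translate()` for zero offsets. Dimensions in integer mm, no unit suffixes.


cube([4010, 192, 2290]);
translate([0, 3988, 0]) cube([4010, 192, 2290]);
translate([0, 192, 0]) cube([192, 3796, 2290]);
translate([3818, 192, 0]) cube([192, 3796, 2290]);


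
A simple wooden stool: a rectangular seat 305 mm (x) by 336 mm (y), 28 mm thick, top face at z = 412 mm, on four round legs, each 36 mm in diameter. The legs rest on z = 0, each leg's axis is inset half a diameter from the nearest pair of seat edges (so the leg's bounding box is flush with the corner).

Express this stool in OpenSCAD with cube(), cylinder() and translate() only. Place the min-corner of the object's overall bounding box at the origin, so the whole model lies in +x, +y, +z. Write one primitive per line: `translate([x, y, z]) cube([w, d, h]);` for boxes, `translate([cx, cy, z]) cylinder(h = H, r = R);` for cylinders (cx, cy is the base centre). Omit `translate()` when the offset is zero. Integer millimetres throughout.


translate([0, 0, 384]) cube([305, 336, 28]);
translate([18, 18, 0]) cylinder(h = 384, r = 18);
translate([287, 18, 0]) cylinder(h = 384, r = 18);
translate([18, 318, 0]) cylinder(h = 384, r = 18);
translate([287, 318, 0]) cylinder(h = 384, r = 18);


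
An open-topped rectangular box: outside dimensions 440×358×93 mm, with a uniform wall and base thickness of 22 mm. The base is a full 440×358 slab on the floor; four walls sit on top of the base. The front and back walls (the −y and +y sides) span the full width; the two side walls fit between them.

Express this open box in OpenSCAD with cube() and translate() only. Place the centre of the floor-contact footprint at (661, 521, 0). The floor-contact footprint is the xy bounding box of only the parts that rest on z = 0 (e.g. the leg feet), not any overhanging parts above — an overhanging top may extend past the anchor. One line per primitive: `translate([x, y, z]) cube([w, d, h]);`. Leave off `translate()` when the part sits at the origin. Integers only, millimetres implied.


translate([441, 342, 0]) cube([440, 358, 22]);
translate([441, 342, 22]) cube([440, 22, 71]);
translate([441, 678, 22]) cube([440, 22, 71]);
translate([441, 364, 22]) cube([22, 314, 71]);
translate([859, 364, 22]) cube([22, 314, 71]);


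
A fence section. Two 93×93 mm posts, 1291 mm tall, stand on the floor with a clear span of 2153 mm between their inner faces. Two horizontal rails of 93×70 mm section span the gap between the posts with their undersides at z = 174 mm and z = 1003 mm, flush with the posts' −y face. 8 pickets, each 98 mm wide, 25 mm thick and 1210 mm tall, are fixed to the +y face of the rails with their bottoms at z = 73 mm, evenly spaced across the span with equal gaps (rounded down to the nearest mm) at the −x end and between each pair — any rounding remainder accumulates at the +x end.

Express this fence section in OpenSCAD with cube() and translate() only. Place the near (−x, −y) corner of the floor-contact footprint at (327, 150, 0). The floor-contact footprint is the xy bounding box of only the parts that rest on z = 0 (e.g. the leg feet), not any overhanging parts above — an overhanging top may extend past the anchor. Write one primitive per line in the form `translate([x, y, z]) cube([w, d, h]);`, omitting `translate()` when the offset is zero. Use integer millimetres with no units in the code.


translate([327, 150, 0]) cube([93, 93, 1291]);
translate([2573, 150, 0]) cube([93, 93, 1291]);
translate([420, 150, 174]) cube([2153, 93, 70]);
translate([420, 150, 1003]) cube([2153, 93, 70]);
translate([572, 243, 73]) cube([98, 25, 1210]);
translate([822, 243, 73]) cube([98, 25, 1210]);
translate([1072, 243, 73]) cube([98, 25, 1210]);
translate([1322, 243, 73]) cube([98, 25, 1210]);
translate([1572, 243, 73]) cube([98, 25, 1210]);
translate([1822, 243, 73]) cube([98, 25, 1210]);
translate([2072, 243, 73]) cube([98, 25, 1210]);
translate([2322, 243, 73]) cube([98, 25, 1210]);


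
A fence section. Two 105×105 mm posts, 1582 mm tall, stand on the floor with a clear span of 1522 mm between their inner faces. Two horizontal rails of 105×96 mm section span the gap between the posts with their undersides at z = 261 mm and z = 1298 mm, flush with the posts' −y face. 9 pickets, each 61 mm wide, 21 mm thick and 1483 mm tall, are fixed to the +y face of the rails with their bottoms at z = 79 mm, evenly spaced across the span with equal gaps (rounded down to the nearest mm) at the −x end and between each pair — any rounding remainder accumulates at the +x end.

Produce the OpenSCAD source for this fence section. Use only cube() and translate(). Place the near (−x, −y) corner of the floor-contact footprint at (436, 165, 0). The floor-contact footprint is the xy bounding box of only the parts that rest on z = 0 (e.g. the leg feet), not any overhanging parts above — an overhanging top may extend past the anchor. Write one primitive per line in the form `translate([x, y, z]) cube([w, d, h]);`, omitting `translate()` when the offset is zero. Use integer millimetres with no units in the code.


translate([436, 165, 0]) cube([105, 105, 1582]);
translate([2063, 165, 0]) cube([105, 105, 1582]);
translate([541, 165, 261]) cube([1522, 105, 96]);
translate([541, 165, 1298]) cube([1522, 105, 96]);
translate([638, 270, 79]) cube([61, 21, 1483]);
translate([796, 270, 79]) cube([61, 21, 1483]);
translate([954, 270, 79]) cube([61, 21, 1483]);
translate([1112, 270, 79]) cube([61, 21, 1483]);
translate([1270, 270, 79]) cube([61, 21, 1483]);
translate([1428, 270, 79]) cube([61, 21, 1483]);
translate([1586, 270, 79]) cube([61, 21, 1483]);
translate([1744, 270, 79]) cube([61, 21, 1483]);
translate([1902, 270, 79]) cube([61, 21, 1483]);


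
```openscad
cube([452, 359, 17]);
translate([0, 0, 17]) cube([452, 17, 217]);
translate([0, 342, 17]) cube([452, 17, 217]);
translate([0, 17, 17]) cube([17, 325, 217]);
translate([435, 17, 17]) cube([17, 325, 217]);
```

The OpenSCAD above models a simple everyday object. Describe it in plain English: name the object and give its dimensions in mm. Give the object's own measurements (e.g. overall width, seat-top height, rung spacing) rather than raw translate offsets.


An open-topped rectangular box: outside dimensions 452×359×234 mm, with a uniform wall and base thickness of 17 mm. The base is a full 452×359 slab on the floor; four walls sit on top of the base. The front and back walls (the −y and +y sides) span the full width; the two side walls fit between them.


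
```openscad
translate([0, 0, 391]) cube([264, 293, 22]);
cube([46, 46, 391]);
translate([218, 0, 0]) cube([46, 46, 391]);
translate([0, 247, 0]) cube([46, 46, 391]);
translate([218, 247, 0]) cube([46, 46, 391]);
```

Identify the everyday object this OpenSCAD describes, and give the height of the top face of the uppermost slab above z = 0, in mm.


A stool. The seat height is 413 mm.

A 264×293×22 slab at z = 391 on four corner posts — a stool. The seat top is 391 + 22 = 413 mm.


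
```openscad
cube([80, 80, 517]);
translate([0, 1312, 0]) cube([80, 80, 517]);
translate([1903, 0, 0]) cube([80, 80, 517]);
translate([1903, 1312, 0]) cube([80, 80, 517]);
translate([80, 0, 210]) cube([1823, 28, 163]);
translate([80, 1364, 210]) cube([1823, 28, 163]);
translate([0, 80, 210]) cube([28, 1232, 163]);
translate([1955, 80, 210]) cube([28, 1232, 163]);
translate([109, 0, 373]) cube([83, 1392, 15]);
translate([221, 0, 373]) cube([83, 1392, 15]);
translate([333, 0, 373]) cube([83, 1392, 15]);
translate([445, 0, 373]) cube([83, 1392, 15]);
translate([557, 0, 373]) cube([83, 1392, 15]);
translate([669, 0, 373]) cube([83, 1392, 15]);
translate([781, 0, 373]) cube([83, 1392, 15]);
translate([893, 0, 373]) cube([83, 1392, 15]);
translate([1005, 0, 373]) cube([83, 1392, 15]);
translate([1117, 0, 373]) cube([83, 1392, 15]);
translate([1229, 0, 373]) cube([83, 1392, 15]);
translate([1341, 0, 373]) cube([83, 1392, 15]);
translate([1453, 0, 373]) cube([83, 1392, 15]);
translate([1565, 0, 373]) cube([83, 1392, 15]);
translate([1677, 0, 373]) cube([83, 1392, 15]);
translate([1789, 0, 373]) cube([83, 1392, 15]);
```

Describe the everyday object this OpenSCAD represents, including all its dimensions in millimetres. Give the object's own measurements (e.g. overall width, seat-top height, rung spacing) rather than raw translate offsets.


A bed frame 1983 mm long (x) by 1392 mm wide (y). Four 80×80 mm corner posts, 517 mm tall, at the corners of the footprint. Four rails of 28 mm thickness and 163 mm height run between adjacent posts with their undersides at z = 210 mm, their outer faces flush with the outside of the frame (the two x-running rails run between the posts' inner faces; the two y-running rails run between the posts' inner faces). 16 slats, each 83 mm wide (x) and 15 mm thick, lie across the top of the two x-running rails, running the full 1392 mm width of the frame in y; along x they sit between the end posts with a 29 mm gap after the −x posts and between neighbouring slats, leaving 31 mm before the +x posts.


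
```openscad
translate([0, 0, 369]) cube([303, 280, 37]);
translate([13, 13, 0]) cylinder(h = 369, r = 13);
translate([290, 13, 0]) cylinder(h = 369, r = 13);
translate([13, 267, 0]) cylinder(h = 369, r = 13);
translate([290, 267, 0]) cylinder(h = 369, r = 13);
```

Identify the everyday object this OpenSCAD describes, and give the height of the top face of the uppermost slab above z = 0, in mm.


A stool. The seat height is 406 mm.

A 303×280×37 slab at z = 369 on four corner cylinders — a stool. The seat top is 369 + 37 = 406 mm.


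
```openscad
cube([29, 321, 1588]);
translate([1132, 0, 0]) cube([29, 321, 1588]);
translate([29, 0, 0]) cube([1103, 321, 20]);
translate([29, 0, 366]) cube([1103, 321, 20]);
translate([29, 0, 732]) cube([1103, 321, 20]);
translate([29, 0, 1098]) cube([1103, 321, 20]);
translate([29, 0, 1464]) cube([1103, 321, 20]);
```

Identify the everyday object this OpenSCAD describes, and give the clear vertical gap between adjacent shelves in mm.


A bookshelf. The clear shelf gap is 346 mm.

Two tall side panels with 5 horizontal boards between them — a bookshelf. The first two shelf undersides are at z = 0 and z = 366; with shelf thickness 20, the clear gap is 366 − 0 − 20 = 346 mm.


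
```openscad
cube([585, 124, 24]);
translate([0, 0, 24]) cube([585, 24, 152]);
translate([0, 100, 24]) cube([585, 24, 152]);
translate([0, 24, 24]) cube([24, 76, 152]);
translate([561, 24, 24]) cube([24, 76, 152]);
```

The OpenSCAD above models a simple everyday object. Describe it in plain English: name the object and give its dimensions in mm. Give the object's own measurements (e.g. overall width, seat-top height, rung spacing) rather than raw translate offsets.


An open-topped rectangular box: outside dimensions 585×124×176 mm, with a uniform wall and base thickness of 24 mm. The base is a full 585×124 slab on the floor; four walls sit on top of the base. The front and back walls (the −y and +y sides) span the full width; the two side walls fit between them.


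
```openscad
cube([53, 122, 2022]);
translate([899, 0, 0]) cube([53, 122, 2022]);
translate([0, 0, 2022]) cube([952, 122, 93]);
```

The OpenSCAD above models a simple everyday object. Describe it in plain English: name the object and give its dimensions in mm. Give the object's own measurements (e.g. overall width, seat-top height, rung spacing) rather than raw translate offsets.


A door frame. The clear opening is 846 mm wide and 2022 mm high. Two 53 mm wide jambs, 122 mm deep, stand either side of the opening from the floor to the top of the opening. A 93 mm thick head sits across the top of both jambs, spanning the full outside width of the frame.
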